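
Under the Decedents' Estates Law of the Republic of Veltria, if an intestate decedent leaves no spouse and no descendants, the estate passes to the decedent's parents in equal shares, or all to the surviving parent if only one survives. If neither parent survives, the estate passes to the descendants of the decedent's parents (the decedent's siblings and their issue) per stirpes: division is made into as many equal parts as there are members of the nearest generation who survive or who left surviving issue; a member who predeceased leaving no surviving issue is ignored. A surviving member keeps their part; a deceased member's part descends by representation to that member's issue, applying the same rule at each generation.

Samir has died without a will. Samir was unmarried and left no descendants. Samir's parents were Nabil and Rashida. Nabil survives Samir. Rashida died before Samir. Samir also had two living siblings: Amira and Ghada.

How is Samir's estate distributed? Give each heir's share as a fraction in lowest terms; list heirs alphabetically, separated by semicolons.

Nabil 1

Only one parent, Nabil, survives, so Nabil takes the entire estate. The siblings take nothing because a surviving parent has priority.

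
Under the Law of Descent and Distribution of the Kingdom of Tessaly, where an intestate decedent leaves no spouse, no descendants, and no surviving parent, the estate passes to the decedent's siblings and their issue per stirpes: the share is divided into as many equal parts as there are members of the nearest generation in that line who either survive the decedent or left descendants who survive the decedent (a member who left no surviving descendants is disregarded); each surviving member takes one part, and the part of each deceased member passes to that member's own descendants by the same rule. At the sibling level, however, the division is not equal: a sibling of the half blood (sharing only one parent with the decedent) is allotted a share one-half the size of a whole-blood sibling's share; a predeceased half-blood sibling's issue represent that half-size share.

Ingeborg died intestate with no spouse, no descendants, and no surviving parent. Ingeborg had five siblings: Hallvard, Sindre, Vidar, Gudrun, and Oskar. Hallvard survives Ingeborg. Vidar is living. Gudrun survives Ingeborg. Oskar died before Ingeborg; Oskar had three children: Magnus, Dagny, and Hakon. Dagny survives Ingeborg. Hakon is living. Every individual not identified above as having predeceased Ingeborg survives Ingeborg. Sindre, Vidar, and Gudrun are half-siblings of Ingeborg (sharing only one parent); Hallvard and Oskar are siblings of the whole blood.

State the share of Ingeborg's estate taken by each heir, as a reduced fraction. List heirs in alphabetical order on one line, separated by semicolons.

No spouse, descendants, or parent survives, so the estate passes to Ingeborg's siblings per stirpes.
Half-blood siblings count for one-half the weight of whole-blood siblings at the initial division.
Dividing 1 in proportion to weights (total weight 7/2): Hallvard (weight 1) → 2/7; Sindre (weight 1/2) → 1/7; Vidar (weight 1/2) → 1/7; Gudrun (weight 1/2) → 1/7; Oskar (weight 1) → 2/7.
Hallvard is living and takes 2/7.
Sindre is living and takes 1/7.
Vidar is living and takes 1/7.
Gudrun is living and takes 1/7.
Oskar predeceased; the 2/7 allotted to Oskar's branch passes to Oskar's issue by representation.
The 2/7 is divided into 3 equal shares of 2/21 among Magnus, Dagny, Hakon.
Magnus is living and takes 2/21.
Dagny is living and takes 2/21.
Hakon is living and takes 2/21.

Dagny 2/21; Gudrun 1/7; Hakon 2/21; Hallvard 2/7; Magnus 2/21; Sindre 1/7; Vidar 1/7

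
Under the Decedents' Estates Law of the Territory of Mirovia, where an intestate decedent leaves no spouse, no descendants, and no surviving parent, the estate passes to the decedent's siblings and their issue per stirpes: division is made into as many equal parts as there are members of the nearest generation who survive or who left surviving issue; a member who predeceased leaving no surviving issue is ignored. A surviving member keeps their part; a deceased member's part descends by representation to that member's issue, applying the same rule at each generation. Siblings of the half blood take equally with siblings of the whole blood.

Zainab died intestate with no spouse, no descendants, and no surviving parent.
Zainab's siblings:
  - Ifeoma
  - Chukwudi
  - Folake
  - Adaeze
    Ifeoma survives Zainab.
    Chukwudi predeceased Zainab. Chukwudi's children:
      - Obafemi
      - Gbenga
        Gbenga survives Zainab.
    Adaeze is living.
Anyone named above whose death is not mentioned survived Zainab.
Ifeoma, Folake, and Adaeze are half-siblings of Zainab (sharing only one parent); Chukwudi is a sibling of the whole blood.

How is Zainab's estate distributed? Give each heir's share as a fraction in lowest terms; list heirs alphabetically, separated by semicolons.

Adaeze 1/4; Folake 1/4; Gbenga 1/8; Ifeoma 1/4; Obafemi 1/8

No spouse, descendants, or parent survives, so the estate passes to Zainab's siblings per stirpes.
Half-blood and whole-blood siblings take equally under the stated rule.
The estate is divided into 4 equal shares of 1/4 among Ifeoma, Chukwudi, Folake, Adaeze.
Ifeoma is living and takes 1/4.
Chukwudi predeceased; the 1/4 allotted to Chukwudi's branch passes to Chukwudi's issue by representation.
The 1/4 is divided into 2 equal shares of 1/8 among Obafemi, Gbenga.
Obafemi is living and takes 1/8.
Gbenga is living and takes 1/8.
Folake is living and takes 1/4.
Adaeze is living and takes 1/4.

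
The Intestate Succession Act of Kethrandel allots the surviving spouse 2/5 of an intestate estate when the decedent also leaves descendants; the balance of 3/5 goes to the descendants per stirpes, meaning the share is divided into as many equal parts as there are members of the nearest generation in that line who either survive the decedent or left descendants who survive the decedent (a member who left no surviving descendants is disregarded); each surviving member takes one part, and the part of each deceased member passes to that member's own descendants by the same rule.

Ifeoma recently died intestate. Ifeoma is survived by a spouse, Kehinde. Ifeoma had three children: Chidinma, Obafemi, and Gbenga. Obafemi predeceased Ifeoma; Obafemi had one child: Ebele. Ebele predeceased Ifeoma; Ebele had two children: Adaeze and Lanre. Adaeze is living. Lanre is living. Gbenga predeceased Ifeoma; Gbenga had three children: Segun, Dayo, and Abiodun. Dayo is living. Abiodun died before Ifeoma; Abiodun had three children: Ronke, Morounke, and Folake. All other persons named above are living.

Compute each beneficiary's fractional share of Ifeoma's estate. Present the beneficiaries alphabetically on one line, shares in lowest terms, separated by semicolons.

Kehinde, as surviving spouse, takes 2/5.
The remaining 3/5 passes to Ifeoma's descendants per stirpes.
The 3/5 is divided into 3 equal shares of 1/5 among Chidinma, Obafemi, Gbenga.
Chidinma is living and takes 1/5.
Obafemi predeceased; the 1/5 allotted to Obafemi's branch passes to Obafemi's issue by representation.
Ebele's line is the sole branch at this level, so the full 1/5 passes to Ebele's issue by representation.
The 1/5 is divided into 2 equal shares of 1/10 among Adaeze, Lanre.
Adaeze is living and takes 1/10.
Lanre is living and takes 1/10.
Gbenga predeceased; the 1/5 allotted to Gbenga's branch passes to Gbenga's issue by representation.
The 1/5 is divided into 3 equal shares of 1/15 among Segun, Dayo, Abiodun.
Segun is living and takes 1/15.
Dayo is living and takes 1/15.
Abiodun predeceased; the 1/15 allotted to Abiodun's branch passes to Abiodun's issue by representation.
The 1/15 is divided into 3 equal shares of 1/45 among Ronke, Morounke, Folake.
Ronke is living and takes 1/45.
Morounke is living and takes 1/45.
Folake is living and takes 1/45.

Adaeze 1/10; Chidinma 1/5; Dayo 1/15; Folake 1/45; Kehinde 2/5; Lanre 1/10; Morounke 1/45; Ronke 1/45; Segun 1/15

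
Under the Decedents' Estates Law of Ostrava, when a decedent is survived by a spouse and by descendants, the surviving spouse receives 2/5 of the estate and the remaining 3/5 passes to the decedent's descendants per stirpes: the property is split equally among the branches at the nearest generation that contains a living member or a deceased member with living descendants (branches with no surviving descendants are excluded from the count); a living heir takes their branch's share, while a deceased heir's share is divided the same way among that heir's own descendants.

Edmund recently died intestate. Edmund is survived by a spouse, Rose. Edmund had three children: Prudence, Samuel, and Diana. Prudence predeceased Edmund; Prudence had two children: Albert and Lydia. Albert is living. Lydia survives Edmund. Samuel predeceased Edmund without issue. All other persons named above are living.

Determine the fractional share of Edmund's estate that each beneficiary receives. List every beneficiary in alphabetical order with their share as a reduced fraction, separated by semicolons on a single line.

Rose, as surviving spouse, takes 2/5.
The remaining 3/5 passes to Edmund's descendants per stirpes.
Samuel left no surviving issue, so that branch lapses and is disregarded.
The 3/5 is divided into 2 equal shares of 3/10 among Prudence, Diana.
Prudence predeceased; the 3/10 allotted to Prudence's branch passes to Prudence's issue by representation.
The 3/10 is divided into 2 equal shares of 3/20 among Albert, Lydia.
Albert is living and takes 3/20.
Lydia is living and takes 3/20.
Diana is living and takes 3/10.

Albert 3/20; Diana 3/10; Lydia 3/20; Rose 2/5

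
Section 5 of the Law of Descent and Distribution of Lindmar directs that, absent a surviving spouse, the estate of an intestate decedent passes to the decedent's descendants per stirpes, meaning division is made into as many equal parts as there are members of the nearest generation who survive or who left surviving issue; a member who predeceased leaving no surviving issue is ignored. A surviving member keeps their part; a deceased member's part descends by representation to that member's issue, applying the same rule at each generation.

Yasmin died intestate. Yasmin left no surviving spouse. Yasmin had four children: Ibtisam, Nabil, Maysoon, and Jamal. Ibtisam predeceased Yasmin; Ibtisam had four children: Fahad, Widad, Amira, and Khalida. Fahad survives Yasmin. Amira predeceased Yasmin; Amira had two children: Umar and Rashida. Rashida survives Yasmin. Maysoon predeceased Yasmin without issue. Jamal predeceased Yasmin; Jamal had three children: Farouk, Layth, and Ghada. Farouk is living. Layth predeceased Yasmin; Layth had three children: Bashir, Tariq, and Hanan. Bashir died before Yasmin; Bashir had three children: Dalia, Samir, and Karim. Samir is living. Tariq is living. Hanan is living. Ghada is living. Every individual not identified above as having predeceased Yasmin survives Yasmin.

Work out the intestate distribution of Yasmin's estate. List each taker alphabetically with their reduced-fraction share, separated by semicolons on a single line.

There is no surviving spouse, so the entire estate passes to Yasmin's descendants per stirpes.
Maysoon left no surviving issue, so that branch lapses and is disregarded.
The estate is divided into 3 equal shares of 1/3 among Ibtisam, Nabil, Jamal.
Ibtisam predeceased; the 1/3 allotted to Ibtisam's branch passes to Ibtisam's issue by representation.
The 1/3 is divided into 4 equal shares of 1/12 among Fahad, Widad, Amira, Khalida.
Fahad is living and takes 1/12.
Widad is living and takes 1/12.
Amira predeceased; the 1/12 allotted to Amira's branch passes to Amira's issue by representation.
The 1/12 is divided into 2 equal shares of 1/24 among Umar, Rashida.
Umar is living and takes 1/24.
Rashida is living and takes 1/24.
Khalida is living and takes 1/12.
Nabil is living and takes 1/3.
Jamal predeceased; the 1/3 allotted to Jamal's branch passes to Jamal's issue by representation.
The 1/3 is divided into 3 equal shares of 1/9 among Farouk, Layth, Ghada.
Farouk is living and takes 1/9.
Layth predeceased; the 1/9 allotted to Layth's branch passes to Layth's issue by representation.
The 1/9 is divided into 3 equal shares of 1/27 among Bashir, Tariq, Hanan.
Bashir predeceased; the 1/27 allotted to Bashir's branch passes to Bashir's issue by representation.
The 1/27 is divided into 3 equal shares of 1/81 among Dalia, Samir, Karim.
Dalia is living and takes 1/81.
Samir is living and takes 1/81.
Karim is living and takes 1/81.
Tariq is living and takes 1/27.
Hanan is living and takes 1/27.
Ghada is living and takes 1/9.

Dalia 1/81; Fahad 1/12; Farouk 1/9; Ghada 1/9; Hanan 1/27; Karim 1/81; Khalida 1/12; Nabil 1/3; Rashida 1/24; Samir 1/81; Tariq 1/27; Umar 1/24; Widad 1/12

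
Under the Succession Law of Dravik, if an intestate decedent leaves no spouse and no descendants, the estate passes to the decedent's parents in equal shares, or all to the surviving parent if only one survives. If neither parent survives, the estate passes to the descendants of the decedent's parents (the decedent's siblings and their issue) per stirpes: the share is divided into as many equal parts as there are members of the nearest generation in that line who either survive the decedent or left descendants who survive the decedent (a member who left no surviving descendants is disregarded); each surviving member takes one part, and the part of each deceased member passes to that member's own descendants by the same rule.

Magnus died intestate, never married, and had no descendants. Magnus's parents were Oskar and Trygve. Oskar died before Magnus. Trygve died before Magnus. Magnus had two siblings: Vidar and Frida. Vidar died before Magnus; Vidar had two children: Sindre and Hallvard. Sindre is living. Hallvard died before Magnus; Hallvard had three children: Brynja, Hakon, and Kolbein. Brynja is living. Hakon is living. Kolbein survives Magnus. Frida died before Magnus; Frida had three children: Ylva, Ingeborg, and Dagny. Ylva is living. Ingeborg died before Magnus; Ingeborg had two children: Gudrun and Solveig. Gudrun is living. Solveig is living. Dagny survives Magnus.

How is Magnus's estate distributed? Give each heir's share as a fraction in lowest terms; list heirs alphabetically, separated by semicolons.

Brynja 1/12; Dagny 1/6; Gudrun 1/12; Hakon 1/12; Kolbein 1/12; Sindre 1/4; Solveig 1/12; Ylva 1/6

Neither parent survives and there are no descendants, so the estate passes to Magnus's siblings and their issue per stirpes.
The estate is divided into 2 equal shares of 1/2 among Vidar, Frida.
Vidar predeceased; the 1/2 allotted to Vidar's branch passes to Vidar's issue by representation.
The 1/2 is divided into 2 equal shares of 1/4 among Sindre, Hallvard.
Sindre is living and takes 1/4.
Hallvard predeceased; the 1/4 allotted to Hallvard's branch passes to Hallvard's issue by representation.
The 1/4 is divided into 3 equal shares of 1/12 among Brynja, Hakon, Kolbein.
Brynja is living and takes 1/12.
Hakon is living and takes 1/12.
Kolbein is living and takes 1/12.
Frida predeceased; the 1/2 allotted to Frida's branch passes to Frida's issue by representation.
The 1/2 is divided into 3 equal shares of 1/6 among Ylva, Ingeborg, Dagny.
Ylva is living and takes 1/6.
Ingeborg predeceased; the 1/6 allotted to Ingeborg's branch passes to Ingeborg's issue by representation.
The 1/6 is divided into 2 equal shares of 1/12 among Gudrun, Solveig.
Gudrun is living and takes 1/12.
Solveig is living and takes 1/12.
Dagny is living and takes 1/6.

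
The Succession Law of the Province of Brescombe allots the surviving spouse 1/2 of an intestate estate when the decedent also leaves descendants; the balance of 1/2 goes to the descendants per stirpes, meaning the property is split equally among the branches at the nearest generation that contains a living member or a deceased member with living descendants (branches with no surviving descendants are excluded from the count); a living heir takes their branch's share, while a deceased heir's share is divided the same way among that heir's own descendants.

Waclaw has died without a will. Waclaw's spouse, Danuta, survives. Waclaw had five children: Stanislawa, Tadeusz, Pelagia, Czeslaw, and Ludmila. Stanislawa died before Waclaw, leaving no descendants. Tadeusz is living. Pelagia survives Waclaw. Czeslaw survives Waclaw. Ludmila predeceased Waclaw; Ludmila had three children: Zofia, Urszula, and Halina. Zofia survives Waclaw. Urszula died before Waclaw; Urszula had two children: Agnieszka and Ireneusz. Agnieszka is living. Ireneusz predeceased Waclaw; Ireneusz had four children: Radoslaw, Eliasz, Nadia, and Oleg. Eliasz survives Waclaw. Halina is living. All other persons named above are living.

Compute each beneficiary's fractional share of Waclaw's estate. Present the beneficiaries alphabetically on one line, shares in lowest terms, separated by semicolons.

Danuta, as surviving spouse, takes 1/2.
The remaining 1/2 passes to Waclaw's descendants per stirpes.
Stanislawa left no surviving issue, so that branch lapses and is disregarded.
The 1/2 is divided into 4 equal shares of 1/8 among Tadeusz, Pelagia, Czeslaw, Ludmila.
Tadeusz is living and takes 1/8.
Pelagia is living and takes 1/8.
Czeslaw is living and takes 1/8.
Ludmila predeceased; the 1/8 allotted to Ludmila's branch passes to Ludmila's issue by representation.
The 1/8 is divided into 3 equal shares of 1/24 among Zofia, Urszula, Halina.
Zofia is living and takes 1/24.
Urszula predeceased; the 1/24 allotted to Urszula's branch passes to Urszula's issue by representation.
The 1/24 is divided into 2 equal shares of 1/48 among Agnieszka, Ireneusz.
Agnieszka is living and takes 1/48.
Ireneusz predeceased; the 1/48 allotted to Ireneusz's branch passes to Ireneusz's issue by representation.
The 1/48 is divided into 4 equal shares of 1/192 among Radoslaw, Eliasz, Nadia, Oleg.
Radoslaw is living and takes 1/192.
Eliasz is living and takes 1/192.
Nadia is living and takes 1/192.
Oleg is living and takes 1/192.
Halina is living and takes 1/24.

Agnieszka 1/48; Czeslaw 1/8; Danuta 1/2; Eliasz 1/192; Halina 1/24; Nadia 1/192; Oleg 1/192; Pelagia 1/8; Radoslaw 1/192; Tadeusz 1/8; Zofia 1/24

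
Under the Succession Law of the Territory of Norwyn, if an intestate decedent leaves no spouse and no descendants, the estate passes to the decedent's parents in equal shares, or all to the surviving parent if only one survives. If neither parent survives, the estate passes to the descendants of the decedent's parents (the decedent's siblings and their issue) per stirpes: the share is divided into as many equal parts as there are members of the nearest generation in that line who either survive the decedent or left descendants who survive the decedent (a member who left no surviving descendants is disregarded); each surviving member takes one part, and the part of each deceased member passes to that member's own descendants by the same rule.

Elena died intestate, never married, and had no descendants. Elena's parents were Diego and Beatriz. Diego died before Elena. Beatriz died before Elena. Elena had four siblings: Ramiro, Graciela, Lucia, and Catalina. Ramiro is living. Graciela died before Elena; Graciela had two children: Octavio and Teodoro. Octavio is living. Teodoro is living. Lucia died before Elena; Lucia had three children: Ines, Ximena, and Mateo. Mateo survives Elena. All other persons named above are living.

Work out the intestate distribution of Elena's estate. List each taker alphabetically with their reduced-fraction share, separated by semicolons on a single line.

Neither parent survives and there are no descendants, so the estate passes to Elena's siblings and their issue per stirpes.
The estate is divided into 4 equal shares of 1/4 among Ramiro, Graciela, Lucia, Catalina.
Ramiro is living and takes 1/4.
Graciela predeceased; the 1/4 allotted to Graciela's branch passes to Graciela's issue by representation.
The 1/4 is divided into 2 equal shares of 1/8 among Octavio, Teodoro.
Octavio is living and takes 1/8.
Teodoro is living and takes 1/8.
Lucia predeceased; the 1/4 allotted to Lucia's branch passes to Lucia's issue by representation.
The 1/4 is divided into 3 equal shares of 1/12 among Ines, Ximena, Mateo.
Ines is living and takes 1/12.
Ximena is living and takes 1/12.
Mateo is living and takes 1/12.
Catalina is living and takes 1/4.

Catalina 1/4; Ines 1/12; Mateo 1/12; Octavio 1/8; Ramiro 1/4; Teodoro 1/8; Ximena 1/12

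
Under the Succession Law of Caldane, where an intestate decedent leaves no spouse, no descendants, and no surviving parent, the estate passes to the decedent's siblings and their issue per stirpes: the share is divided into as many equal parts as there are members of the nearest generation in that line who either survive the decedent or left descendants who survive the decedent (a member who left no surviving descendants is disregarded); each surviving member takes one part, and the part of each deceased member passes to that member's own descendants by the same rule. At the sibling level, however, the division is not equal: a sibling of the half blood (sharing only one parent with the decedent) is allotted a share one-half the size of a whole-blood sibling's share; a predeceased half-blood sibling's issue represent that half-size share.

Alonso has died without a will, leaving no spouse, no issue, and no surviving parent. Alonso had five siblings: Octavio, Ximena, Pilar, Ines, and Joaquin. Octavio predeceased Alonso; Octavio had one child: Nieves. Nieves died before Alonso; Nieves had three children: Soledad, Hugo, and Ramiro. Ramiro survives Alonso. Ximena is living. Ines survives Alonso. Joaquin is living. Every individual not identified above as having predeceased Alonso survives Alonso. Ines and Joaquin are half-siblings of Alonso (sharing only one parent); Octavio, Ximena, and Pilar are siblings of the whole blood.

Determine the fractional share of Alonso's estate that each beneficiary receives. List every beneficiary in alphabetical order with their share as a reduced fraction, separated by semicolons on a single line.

No spouse, descendants, or parent survives, so the estate passes to Alonso's siblings per stirpes.
Half-blood siblings count for one-half the weight of whole-blood siblings at the initial division.
Dividing 1 in proportion to weights (total weight 4): Octavio (weight 1) → 1/4; Ximena (weight 1) → 1/4; Pilar (weight 1) → 1/4; Ines (weight 1/2) → 1/8; Joaquin (weight 1/2) → 1/8.
Octavio predeceased; the 1/4 allotted to Octavio's branch passes to Octavio's issue by representation.
Nieves's line is the sole branch at this level, so the full 1/4 passes to Nieves's issue by representation.
The 1/4 is divided into 3 equal shares of 1/12 among Soledad, Hugo, Ramiro.
Soledad is living and takes 1/12.
Hugo is living and takes 1/12.
Ramiro is living and takes 1/12.
Ximena is living and takes 1/4.
Pilar is living and takes 1/4.
Ines is living and takes 1/8.
Joaquin is living and takes 1/8.

Hugo 1/12; Ines 1/8; Joaquin 1/8; Pilar 1/4; Ramiro 1/12; Soledad 1/12; Ximena 1/4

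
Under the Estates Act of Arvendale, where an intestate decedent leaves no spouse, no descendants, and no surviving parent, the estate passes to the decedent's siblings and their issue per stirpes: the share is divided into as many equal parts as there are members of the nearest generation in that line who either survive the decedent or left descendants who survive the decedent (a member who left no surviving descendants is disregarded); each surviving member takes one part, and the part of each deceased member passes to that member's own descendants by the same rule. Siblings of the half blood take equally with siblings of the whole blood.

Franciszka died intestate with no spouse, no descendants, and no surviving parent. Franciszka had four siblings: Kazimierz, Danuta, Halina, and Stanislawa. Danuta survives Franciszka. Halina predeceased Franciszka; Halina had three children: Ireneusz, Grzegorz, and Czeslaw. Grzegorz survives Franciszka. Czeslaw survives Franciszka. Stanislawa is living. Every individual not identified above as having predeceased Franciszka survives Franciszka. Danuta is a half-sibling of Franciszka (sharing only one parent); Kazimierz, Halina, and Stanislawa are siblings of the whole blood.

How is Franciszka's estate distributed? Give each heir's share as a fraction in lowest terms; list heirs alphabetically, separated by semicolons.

No spouse, descendants, or parent survives, so the estate passes to Franciszka's siblings per stirpes.
Half-blood and whole-blood siblings take equally under the stated rule.
The estate is divided into 4 equal shares of 1/4 among Kazimierz, Danuta, Halina, Stanislawa.
Kazimierz is living and takes 1/4.
Danuta is living and takes 1/4.
Halina predeceased; the 1/4 allotted to Halina's branch passes to Halina's issue by representation.
The 1/4 is divided into 3 equal shares of 1/12 among Ireneusz, Grzegorz, Czeslaw.
Ireneusz is living and takes 1/12.
Grzegorz is living and takes 1/12.
Czeslaw is living and takes 1/12.
Stanislawa is living and takes 1/4.

Czeslaw 1/12; Danuta 1/4; Grzegorz 1/12; Ireneusz 1/12; Kazimierz 1/4; Stanislawa 1/4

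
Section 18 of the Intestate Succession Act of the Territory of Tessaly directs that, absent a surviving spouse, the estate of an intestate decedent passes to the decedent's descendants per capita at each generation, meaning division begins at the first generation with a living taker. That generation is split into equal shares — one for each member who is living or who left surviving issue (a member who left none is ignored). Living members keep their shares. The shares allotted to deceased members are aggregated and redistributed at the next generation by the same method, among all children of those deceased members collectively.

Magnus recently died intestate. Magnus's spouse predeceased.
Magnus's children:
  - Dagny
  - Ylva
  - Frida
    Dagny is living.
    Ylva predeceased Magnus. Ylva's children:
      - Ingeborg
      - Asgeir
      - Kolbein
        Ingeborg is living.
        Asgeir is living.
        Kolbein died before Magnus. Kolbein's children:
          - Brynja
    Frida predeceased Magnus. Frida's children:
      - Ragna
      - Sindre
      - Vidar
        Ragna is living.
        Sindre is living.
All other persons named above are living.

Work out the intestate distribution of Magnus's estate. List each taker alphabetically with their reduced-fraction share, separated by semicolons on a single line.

There is no surviving spouse, so the entire estate passes to Magnus's descendants per capita at each generation.
At generation 1 (Dagny, Ylva, Frida) there are 3 shares of (1)/3 = 1/3 each.
Living: Dagny — each takes 1/3.
Deceased: Ylva and Frida. Their combined 2/3 is pooled and carried to generation 2.
At generation 2 (Ingeborg, Asgeir, Kolbein, Ragna, Sindre, Vidar) there are 6 shares of (2/3)/6 = 1/9 each.
Living: Ingeborg, Asgeir, Ragna, Sindre, and Vidar — each takes 1/9.
Deceased: Kolbein. That 1/9 share is carried to generation 3.
At generation 3 (Brynja) there are 1 shares of (1/9)/1 = 1/9 each.
Living: Brynja — each takes 1/9.

Asgeir 1/9; Brynja 1/9; Dagny 1/3; Ingeborg 1/9; Ragna 1/9; Sindre 1/9; Vidar 1/9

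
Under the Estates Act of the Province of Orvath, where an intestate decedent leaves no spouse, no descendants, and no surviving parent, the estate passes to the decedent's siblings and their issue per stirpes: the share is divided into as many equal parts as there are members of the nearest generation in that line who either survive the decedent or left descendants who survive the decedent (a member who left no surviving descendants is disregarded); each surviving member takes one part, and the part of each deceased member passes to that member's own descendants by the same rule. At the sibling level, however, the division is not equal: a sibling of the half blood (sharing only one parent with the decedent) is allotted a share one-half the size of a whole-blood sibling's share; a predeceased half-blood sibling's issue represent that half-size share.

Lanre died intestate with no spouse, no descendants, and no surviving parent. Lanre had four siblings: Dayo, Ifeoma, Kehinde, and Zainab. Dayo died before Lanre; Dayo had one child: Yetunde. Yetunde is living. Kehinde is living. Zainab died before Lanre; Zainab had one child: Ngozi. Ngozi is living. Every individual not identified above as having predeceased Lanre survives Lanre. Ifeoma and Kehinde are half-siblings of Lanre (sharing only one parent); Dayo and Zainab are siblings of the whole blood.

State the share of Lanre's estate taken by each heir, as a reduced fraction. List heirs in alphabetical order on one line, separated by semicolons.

Ifeoma 1/6; Kehinde 1/6; Ngozi 1/3; Yetunde 1/3

No spouse, descendants, or parent survives, so the estate passes to Lanre's siblings per stirpes.
Half-blood siblings count for one-half the weight of whole-blood siblings at the initial division.
Dividing 1 in proportion to weights (total weight 3): Dayo (weight 1) → 1/3; Ifeoma (weight 1/2) → 1/6; Kehinde (weight 1/2) → 1/6; Zainab (weight 1) → 1/3.
Dayo predeceased; the 1/3 allotted to Dayo's branch passes to Dayo's issue by representation.
Yetunde is the sole taker at this level and receives the full 1/3.
Ifeoma is living and takes 1/6.
Kehinde is living and takes 1/6.
Zainab predeceased; the 1/3 allotted to Zainab's branch passes to Zainab's issue by representation.
Ngozi is the sole taker at this level and receives the full 1/3.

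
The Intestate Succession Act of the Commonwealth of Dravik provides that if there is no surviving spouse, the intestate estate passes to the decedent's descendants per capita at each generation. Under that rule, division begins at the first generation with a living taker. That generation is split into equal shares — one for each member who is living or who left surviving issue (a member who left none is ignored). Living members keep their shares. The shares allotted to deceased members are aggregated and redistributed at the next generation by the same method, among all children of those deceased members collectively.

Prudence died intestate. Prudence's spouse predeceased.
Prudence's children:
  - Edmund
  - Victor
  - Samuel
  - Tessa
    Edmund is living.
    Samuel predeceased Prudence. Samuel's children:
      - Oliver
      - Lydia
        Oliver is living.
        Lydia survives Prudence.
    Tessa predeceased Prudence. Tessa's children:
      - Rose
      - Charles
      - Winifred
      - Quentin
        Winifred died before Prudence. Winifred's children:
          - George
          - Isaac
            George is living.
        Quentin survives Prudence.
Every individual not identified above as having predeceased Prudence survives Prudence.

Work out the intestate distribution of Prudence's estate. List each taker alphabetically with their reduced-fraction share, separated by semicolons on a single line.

Charles 1/12; Edmund 1/4; George 1/24; Isaac 1/24; Lydia 1/12; Oliver 1/12; Quentin 1/12; Rose 1/12; Victor 1/4

There is no surviving spouse, so the entire estate passes to Prudence's descendants per capita at each generation.
At generation 1 (Edmund, Victor, Samuel, Tessa) there are 4 shares of (1)/4 = 1/4 each.
Living: Edmund and Victor — each takes 1/4.
Deceased: Samuel and Tessa. Their combined 1/2 is pooled and carried to generation 2.
At generation 2 (Oliver, Lydia, Rose, Charles, Winifred, Quentin) there are 6 shares of (1/2)/6 = 1/12 each.
Living: Oliver, Lydia, Rose, Charles, and Quentin — each takes 1/12.
Deceased: Winifred. That 1/12 share is carried to generation 3.
At generation 3 (George, Isaac) there are 2 shares of (1/12)/2 = 1/24 each.
Living: George and Isaac — each takes 1/24.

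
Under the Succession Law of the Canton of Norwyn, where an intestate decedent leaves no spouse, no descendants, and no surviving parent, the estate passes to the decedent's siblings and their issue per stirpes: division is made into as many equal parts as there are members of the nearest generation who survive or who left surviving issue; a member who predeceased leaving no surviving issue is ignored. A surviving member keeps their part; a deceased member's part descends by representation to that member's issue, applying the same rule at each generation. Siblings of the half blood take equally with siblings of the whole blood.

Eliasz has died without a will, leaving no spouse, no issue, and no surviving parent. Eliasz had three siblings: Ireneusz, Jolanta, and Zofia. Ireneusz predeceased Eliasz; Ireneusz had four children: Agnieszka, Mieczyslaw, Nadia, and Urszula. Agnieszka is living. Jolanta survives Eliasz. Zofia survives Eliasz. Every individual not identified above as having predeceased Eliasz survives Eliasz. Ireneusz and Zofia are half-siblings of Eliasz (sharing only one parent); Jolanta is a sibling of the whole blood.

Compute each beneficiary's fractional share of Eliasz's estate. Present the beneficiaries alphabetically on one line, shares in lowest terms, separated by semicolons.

No spouse, descendants, or parent survives, so the estate passes to Eliasz's siblings per stirpes.
Half-blood and whole-blood siblings take equally under the stated rule.
The estate is divided into 3 equal shares of 1/3 among Ireneusz, Jolanta, Zofia.
Ireneusz predeceased; the 1/3 allotted to Ireneusz's branch passes to Ireneusz's issue by representation.
The 1/3 is divided into 4 equal shares of 1/12 among Agnieszka, Mieczyslaw, Nadia, Urszula.
Agnieszka is living and takes 1/12.
Mieczyslaw is living and takes 1/12.
Nadia is living and takes 1/12.
Urszula is living and takes 1/12.
Jolanta is living and takes 1/3.
Zofia is living and takes 1/3.

Agnieszka 1/12; Jolanta 1/3; Mieczyslaw 1/12; Nadia 1/12; Urszula 1/12; Zofia 1/3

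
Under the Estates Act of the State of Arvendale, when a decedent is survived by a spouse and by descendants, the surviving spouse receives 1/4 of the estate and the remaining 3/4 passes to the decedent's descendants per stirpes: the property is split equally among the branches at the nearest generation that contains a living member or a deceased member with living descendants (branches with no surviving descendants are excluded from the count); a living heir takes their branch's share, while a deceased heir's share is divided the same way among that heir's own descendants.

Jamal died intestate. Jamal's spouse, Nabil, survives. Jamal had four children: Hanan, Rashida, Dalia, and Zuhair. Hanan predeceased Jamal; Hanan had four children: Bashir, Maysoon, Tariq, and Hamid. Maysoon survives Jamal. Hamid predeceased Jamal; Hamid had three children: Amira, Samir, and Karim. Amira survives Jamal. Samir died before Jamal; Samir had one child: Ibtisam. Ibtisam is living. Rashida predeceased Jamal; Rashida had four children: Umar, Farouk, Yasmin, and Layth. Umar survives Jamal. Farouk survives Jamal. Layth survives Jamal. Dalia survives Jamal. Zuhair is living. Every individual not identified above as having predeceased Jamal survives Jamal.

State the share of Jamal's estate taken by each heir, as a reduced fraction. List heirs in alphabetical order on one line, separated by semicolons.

Nabil, as surviving spouse, takes 1/4.
The remaining 3/4 passes to Jamal's descendants per stirpes.
The 3/4 is divided into 4 equal shares of 3/16 among Hanan, Rashida, Dalia, Zuhair.
Hanan predeceased; the 3/16 allotted to Hanan's branch passes to Hanan's issue by representation.
The 3/16 is divided into 4 equal shares of 3/64 among Bashir, Maysoon, Tariq, Hamid.
Bashir is living and takes 3/64.
Maysoon is living and takes 3/64.
Tariq is living and takes 3/64.
Hamid predeceased; the 3/64 allotted to Hamid's branch passes to Hamid's issue by representation.
The 3/64 is divided into 3 equal shares of 1/64 among Amira, Samir, Karim.
Amira is living and takes 1/64.
Samir predeceased; the 1/64 allotted to Samir's branch passes to Samir's issue by representation.
Ibtisam is the sole taker at this level and receives the full 1/64.
Karim is living and takes 1/64.
Rashida predeceased; the 3/16 allotted to Rashida's branch passes to Rashida's issue by representation.
The 3/16 is divided into 4 equal shares of 3/64 among Umar, Farouk, Yasmin, Layth.
Umar is living and takes 3/64.
Farouk is living and takes 3/64.
Yasmin is living and takes 3/64.
Layth is living and takes 3/64.
Dalia is living and takes 3/16.
Zuhair is living and takes 3/16.

Amira 1/64; Bashir 3/64; Dalia 3/16; Farouk 3/64; Ibtisam 1/64; Karim 1/64; Layth 3/64; Maysoon 3/64; Nabil 1/4; Tariq 3/64; Umar 3/64; Yasmin 3/64; Zuhair 3/16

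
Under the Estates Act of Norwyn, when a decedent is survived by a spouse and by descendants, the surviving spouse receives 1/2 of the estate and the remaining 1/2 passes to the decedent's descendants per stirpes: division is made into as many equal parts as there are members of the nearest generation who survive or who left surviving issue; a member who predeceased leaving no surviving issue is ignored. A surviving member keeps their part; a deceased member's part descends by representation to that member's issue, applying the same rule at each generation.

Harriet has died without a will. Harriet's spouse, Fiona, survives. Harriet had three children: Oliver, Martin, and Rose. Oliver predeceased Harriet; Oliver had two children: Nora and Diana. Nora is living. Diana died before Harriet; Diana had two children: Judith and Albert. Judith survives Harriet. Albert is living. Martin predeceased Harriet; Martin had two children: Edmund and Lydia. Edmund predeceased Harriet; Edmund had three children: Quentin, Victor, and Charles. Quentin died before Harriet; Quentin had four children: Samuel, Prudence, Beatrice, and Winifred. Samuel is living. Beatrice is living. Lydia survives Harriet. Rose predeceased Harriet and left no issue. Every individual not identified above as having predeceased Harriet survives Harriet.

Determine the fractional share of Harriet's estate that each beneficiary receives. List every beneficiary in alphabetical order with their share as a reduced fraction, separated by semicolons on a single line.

Fiona, as surviving spouse, takes 1/2.
The remaining 1/2 passes to Harriet's descendants per stirpes.
Rose left no surviving issue, so that branch lapses and is disregarded.
The 1/2 is divided into 2 equal shares of 1/4 among Oliver, Martin.
Oliver predeceased; the 1/4 allotted to Oliver's branch passes to Oliver's issue by representation.
The 1/4 is divided into 2 equal shares of 1/8 among Nora, Diana.
Nora is living and takes 1/8.
Diana predeceased; the 1/8 allotted to Diana's branch passes to Diana's issue by representation.
The 1/8 is divided into 2 equal shares of 1/16 among Judith, Albert.
Judith is living and takes 1/16.
Albert is living and takes 1/16.
Martin predeceased; the 1/4 allotted to Martin's branch passes to Martin's issue by representation.
The 1/4 is divided into 2 equal shares of 1/8 among Edmund, Lydia.
Edmund predeceased; the 1/8 allotted to Edmund's branch passes to Edmund's issue by representation.
The 1/8 is divided into 3 equal shares of 1/24 among Quentin, Victor, Charles.
Quentin predeceased; the 1/24 allotted to Quentin's branch passes to Quentin's issue by representation.
The 1/24 is divided into 4 equal shares of 1/96 among Samuel, Prudence, Beatrice, Winifred.
Samuel is living and takes 1/96.
Prudence is living and takes 1/96.
Beatrice is living and takes 1/96.
Winifred is living and takes 1/96.
Victor is living and takes 1/24.
Charles is living and takes 1/24.
Lydia is living and takes 1/8.

Albert 1/16; Beatrice 1/96; Charles 1/24; Fiona 1/2; Judith 1/16; Lydia 1/8; Nora 1/8; Prudence 1/96; Samuel 1/96; Victor 1/24; Winifred 1/96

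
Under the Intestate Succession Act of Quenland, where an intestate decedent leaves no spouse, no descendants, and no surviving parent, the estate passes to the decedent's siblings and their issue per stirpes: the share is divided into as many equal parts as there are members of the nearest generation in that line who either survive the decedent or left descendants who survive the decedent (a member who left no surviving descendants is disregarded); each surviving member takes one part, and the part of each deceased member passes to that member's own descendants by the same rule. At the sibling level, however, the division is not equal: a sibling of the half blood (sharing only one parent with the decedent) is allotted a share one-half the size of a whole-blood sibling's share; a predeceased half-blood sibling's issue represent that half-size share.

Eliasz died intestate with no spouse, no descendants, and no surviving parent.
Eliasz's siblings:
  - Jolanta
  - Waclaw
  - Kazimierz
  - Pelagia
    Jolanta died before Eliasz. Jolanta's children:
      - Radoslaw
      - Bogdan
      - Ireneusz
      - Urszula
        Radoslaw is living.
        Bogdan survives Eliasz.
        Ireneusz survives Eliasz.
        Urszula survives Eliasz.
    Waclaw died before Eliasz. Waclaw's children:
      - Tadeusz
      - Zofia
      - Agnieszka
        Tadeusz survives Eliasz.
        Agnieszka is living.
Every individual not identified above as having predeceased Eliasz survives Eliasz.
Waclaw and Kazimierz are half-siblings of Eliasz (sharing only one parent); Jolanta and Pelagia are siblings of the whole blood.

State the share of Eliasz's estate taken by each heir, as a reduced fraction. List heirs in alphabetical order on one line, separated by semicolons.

Agnieszka 1/18; Bogdan 1/12; Ireneusz 1/12; Kazimierz 1/6; Pelagia 1/3; Radoslaw 1/12; Tadeusz 1/18; Urszula 1/12; Zofia 1/18

No spouse, descendants, or parent survives, so the estate passes to Eliasz's siblings per stirpes.
Half-blood siblings count for one-half the weight of whole-blood siblings at the initial division.
Dividing 1 in proportion to weights (total weight 3): Jolanta (weight 1) → 1/3; Waclaw (weight 1/2) → 1/6; Kazimierz (weight 1/2) → 1/6; Pelagia (weight 1) → 1/3.
Jolanta predeceased; the 1/3 allotted to Jolanta's branch passes to Jolanta's issue by representation.
The 1/3 is divided into 4 equal shares of 1/12 among Radoslaw, Bogdan, Ireneusz, Urszula.
Radoslaw is living and takes 1/12.
Bogdan is living and takes 1/12.
Ireneusz is living and takes 1/12.
Urszula is living and takes 1/12.
Waclaw predeceased; the 1/6 allotted to Waclaw's branch passes to Waclaw's issue by representation.
The 1/6 is divided into 3 equal shares of 1/18 among Tadeusz, Zofia, Agnieszka.
Tadeusz is living and takes 1/18.
Zofia is living and takes 1/18.
Agnieszka is living and takes 1/18.
Kazimierz is living and takes 1/6.
Pelagia is living and takes 1/3.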